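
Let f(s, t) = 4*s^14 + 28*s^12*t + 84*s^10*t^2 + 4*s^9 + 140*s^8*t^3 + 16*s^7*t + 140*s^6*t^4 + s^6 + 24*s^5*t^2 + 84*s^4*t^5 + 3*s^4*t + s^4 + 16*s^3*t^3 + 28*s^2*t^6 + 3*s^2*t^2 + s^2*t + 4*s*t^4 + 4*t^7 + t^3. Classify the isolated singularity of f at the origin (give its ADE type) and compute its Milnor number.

Type D_{4}, Milnor number mu = 4.

The Hessian of f at 0 is [[0, 0], [0, 0]] with rank 0, so corank 2. A Groebner basis of the Jacobian ideal J(f) in C{s,t} is {t^3, s^2 + 3*t^2, s*t}; counting standard monomials gives mu = 4. Corank 2; j^3 = t*(s^2 + t^2) splits into three distinct lines over C (the quadratic factor has nonzero discriminant), so D_4.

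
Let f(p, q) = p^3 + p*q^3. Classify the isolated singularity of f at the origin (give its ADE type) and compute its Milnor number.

The Hessian of f at 0 has rank 0. Corank 2; j^3 = p^3 is a perfect cube, so E-series; the 4-jet and mu = 7 give E_7.

Type E_{7}, Milnor number mu = 7.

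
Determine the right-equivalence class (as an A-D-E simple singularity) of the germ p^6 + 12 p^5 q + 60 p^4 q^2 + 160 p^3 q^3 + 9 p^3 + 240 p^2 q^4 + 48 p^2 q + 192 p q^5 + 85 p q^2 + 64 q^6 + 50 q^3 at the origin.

D7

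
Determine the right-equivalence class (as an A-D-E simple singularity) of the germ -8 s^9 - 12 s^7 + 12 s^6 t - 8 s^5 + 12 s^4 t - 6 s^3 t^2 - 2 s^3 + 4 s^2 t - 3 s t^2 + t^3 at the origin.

The Hessian of f at 0 is [[0, 0], [0, 0]] with rank 0, so corank 2. A Groebner basis of the Jacobian ideal J(f) in C{s,t} is {t^3, s^2 - 3*t^2/2, s*t - 3*t^2/2}; counting standard monomials gives mu = 4. Corank 2; j^3 = -(s - t)*(2*s^2 - 2*s*t + t^2) splits into three distinct lines over C (the quadratic factor has nonzero discriminant), so D_4.

D_{4}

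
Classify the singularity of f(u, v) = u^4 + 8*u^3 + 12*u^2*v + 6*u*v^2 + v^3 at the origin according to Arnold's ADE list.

E6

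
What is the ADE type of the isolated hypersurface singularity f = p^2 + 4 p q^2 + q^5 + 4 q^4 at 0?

A_{4}

The Hessian of f at 0 has rank 1. Corank 1: A-series; mu = 4 gives A_4.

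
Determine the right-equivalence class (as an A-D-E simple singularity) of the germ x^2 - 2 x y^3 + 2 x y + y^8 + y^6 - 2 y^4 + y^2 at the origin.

A_7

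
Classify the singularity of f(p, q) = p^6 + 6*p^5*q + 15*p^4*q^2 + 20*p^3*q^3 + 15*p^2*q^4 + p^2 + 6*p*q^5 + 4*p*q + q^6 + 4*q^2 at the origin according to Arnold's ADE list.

A5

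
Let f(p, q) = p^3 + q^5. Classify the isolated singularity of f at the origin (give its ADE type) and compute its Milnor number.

The Hessian of f at 0 has rank 0. Corank 2; j^3 = p^3 is a perfect cube, so E-series; the 5-jet and mu = 8 give E_8.

Type E8, Milnor number mu = 8.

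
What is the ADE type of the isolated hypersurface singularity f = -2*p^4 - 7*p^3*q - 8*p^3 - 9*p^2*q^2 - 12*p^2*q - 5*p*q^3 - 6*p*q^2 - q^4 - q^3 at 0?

The Hessian of f at 0 has rank 0. Corank 2; j^3 = -(2*p + q)^3 is a perfect cube, so E-series; the 4-jet and mu = 7 give E_7.

E_{7}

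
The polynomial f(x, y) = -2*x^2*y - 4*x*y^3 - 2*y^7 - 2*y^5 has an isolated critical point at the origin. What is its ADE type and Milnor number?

The Hessian of f at 0 is [[0, 0], [0, 0]] with rank 0, so corank 2. A Groebner basis of the Jacobian ideal J(f) in C{x,y} is {x^2*y^2 + x^2/7 + x*y^2/7, x^3 - x^2/7 - x*y^2/7, x*y + y^3}; counting standard monomials gives mu = 8. Corank 2; j^3 = -2*x^2*y has shape L^2 M (L != M), so D-series; mu = 8 gives D_8.

Type D_8, Milnor number mu = 8.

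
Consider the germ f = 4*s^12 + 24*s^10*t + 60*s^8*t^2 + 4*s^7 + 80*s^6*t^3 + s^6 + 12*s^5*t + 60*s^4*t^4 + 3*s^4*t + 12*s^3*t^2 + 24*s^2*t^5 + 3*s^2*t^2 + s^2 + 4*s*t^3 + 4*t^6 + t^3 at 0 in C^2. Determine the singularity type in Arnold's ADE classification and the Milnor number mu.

The Hessian of f at 0 is [[2, 0], [0, 0]] with rank 1, so corank 1. A Groebner basis of the Jacobian ideal J(f) in C{s,t} is {t^2, s}; counting standard monomials gives mu = 2. Corank 1: A-series; mu = 2 gives A_2.

Type A_{2}, Milnor number mu = 2.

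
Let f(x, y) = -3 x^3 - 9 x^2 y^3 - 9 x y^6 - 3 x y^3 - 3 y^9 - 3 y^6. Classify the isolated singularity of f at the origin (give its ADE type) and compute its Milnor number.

Type E7, Milnor number mu = 7.

The Hessian of f at 0 has rank 0. Corank 2; j^3 = -3*x^3 is a perfect cube, so E-series; the 4-jet and mu = 7 give E_7.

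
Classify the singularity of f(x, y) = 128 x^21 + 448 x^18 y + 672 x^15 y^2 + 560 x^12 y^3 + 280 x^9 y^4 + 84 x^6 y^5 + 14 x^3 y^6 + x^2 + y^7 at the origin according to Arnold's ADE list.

A_{6}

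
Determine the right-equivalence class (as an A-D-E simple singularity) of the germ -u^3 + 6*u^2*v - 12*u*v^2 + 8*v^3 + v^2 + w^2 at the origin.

A2

The Hessian of f at 0 has rank 2. Corank 1: A-series; mu = 2 gives A_2.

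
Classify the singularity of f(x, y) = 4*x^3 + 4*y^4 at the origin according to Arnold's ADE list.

The Hessian of f at 0 is [[0, 0], [0, 0]] with rank 0, so corank 2. A Groebner basis of the Jacobian ideal J(f) in C{x,y} is {y^3, x^2}; counting standard monomials gives mu = 6. Corank 2; j^3 = 4*x^3 is a perfect cube, so E-series; the 4-jet and mu = 6 give E_6.

E_{6}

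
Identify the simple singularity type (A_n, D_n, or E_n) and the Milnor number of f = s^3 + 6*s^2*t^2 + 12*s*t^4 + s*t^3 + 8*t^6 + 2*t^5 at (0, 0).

The Hessian of f at 0 is [[0, 0], [0, 0]] with rank 0, so corank 2. A Groebner basis of the Jacobian ideal J(f) in C{s,t} is {-s^2/4 + t^4 - t^3/12, s^3, s^2*t + s^2/12 + t^3/36, s^2/2 + s*t^2 + t^3/6}; counting standard monomials gives mu = 7. Corank 2; j^3 = s^3 is a perfect cube, so E-series; the 4-jet and mu = 7 give E_7.

Type E_7, Milnor number mu = 7.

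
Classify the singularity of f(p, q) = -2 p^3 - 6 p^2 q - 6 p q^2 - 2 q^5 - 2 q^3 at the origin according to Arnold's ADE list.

The Hessian of f at 0 has rank 0. Corank 2; j^3 = -2*(p + q)^3 is a perfect cube, so E-series; the 5-jet and mu = 8 give E_8.

E_{8}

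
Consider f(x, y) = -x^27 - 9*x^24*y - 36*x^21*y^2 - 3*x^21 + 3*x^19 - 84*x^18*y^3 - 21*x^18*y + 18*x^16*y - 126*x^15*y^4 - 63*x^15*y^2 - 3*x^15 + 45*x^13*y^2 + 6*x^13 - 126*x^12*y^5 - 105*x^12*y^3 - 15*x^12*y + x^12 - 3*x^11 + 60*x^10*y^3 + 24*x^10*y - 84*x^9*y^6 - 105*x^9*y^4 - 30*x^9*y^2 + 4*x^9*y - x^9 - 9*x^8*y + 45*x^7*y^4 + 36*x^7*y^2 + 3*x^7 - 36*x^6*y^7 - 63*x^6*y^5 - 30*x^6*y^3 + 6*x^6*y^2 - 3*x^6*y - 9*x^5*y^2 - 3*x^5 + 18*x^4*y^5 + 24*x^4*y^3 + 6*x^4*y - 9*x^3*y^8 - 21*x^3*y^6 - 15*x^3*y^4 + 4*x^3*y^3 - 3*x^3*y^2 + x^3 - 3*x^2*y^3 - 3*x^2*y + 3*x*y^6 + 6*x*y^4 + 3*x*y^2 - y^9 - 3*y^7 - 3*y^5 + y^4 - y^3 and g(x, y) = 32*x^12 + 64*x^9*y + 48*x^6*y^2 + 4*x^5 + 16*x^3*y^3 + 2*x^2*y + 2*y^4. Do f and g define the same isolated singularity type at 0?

No.

The Hessian of f at 0 has rank 0. Corank 2; j^3 = (x - y)^3 is a perfect cube, so E-series; the 4-jet and mu = 6 give E_6. The Hessian of g at 0 has rank 0. Corank 2; j^3 = 2*x^2*y has shape L^2 M (L != M), so D-series; mu = 5 gives D_5. f is E_6 but g is D_5, hence not right-equivalent.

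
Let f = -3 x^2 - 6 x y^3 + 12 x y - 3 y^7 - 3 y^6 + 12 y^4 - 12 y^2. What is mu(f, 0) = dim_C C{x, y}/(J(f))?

6

The Hessian of f at 0 has rank 1. Corank 1: A-series; mu = 6 gives A_6.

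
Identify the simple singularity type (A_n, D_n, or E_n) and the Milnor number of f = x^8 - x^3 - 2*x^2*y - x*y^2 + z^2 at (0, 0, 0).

The Hessian of f at 0 is [[0, 0, 0], [0, 0, 0], [0, 0, 2]] with rank 1, so corank 2. A Groebner basis of the Jacobian ideal J(f) in C{x,y,z} is {x*y/8 + y^7 + y^2/8, x*y^2 + y^3, x^2 + x*y, z}; counting standard monomials gives mu = 9. Corank 2; j^3 = -x*(x + y)^2 has shape L^2 M (L != M), so D-series; mu = 9 gives D_9.

Type D9, Milnor number mu = 9.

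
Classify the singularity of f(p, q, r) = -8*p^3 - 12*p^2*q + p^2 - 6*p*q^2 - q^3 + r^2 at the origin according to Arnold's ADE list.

The Hessian of f at 0 has rank 2. Corank 1: A-series; mu = 2 gives A_2.

A2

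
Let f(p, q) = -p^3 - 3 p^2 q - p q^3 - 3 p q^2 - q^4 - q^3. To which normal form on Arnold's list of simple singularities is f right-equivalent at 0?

E_7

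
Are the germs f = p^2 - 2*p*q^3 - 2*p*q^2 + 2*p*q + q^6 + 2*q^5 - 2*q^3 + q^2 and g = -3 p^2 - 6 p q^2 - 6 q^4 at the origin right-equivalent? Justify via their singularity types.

Yes.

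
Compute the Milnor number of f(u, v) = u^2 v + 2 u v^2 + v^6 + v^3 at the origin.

7

The Hessian of f at 0 has rank 0. Corank 2; j^3 = v*(u + v)^2 has shape L^2 M (L != M), so D-series; mu = 7 gives D_7.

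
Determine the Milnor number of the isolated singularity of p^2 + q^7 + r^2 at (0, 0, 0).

The Hessian of f at 0 has rank 2. Corank 1: A-series; mu = 6 gives A_6.

6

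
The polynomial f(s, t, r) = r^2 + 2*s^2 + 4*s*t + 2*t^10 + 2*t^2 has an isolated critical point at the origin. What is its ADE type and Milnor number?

Type A_{9}, Milnor number mu = 9.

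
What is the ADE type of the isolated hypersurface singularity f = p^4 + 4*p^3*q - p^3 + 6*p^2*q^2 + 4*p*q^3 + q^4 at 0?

E_6

The Hessian of f at 0 has rank 0. Corank 2; j^3 = -p^3 is a perfect cube, so E-series; the 4-jet and mu = 6 give E_6.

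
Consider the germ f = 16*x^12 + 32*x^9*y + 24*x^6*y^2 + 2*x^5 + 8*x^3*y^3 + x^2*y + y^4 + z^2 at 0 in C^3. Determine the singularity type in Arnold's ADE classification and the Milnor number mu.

Type D_{5}, Milnor number mu = 5.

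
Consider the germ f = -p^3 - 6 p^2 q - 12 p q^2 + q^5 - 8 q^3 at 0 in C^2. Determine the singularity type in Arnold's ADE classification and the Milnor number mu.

The Hessian of f at 0 has rank 0. Corank 2; j^3 = -(p + 2*q)^3 is a perfect cube, so E-series; the 5-jet and mu = 8 give E_8.

Type E_8, Milnor number mu = 8.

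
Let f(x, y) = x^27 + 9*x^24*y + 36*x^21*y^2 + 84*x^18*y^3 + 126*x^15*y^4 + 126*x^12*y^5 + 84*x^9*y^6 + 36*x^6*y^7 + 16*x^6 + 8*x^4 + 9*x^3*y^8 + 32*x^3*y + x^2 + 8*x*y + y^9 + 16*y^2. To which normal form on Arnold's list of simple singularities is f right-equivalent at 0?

A_8

The Hessian of f at 0 is [[2, 8], [8, 32]] with rank 1, so corank 1. A Groebner basis of the Jacobian ideal J(f) in C{x,y} is {x^2/128 + x*y^3 + 5*x*y/64 + 3*y^2/16, -3*x^2/1024 - 7*x*y/256 + y^4 - y^2/16, x^3 + x/4 + y, x^2*y + 4*x*y^2 - x/48 + 16*y^3/3 - y/12}; counting standard monomials gives mu = 8. Corank 1: A-series; mu = 8 gives A_8.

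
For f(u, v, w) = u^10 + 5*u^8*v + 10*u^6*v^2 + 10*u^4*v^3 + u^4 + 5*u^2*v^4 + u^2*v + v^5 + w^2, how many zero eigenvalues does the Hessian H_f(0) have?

2

The Hessian at 0 is [[0, 0, 0], [0, 0, 0], [0, 0, 2]] of rank 1; hence corank 2.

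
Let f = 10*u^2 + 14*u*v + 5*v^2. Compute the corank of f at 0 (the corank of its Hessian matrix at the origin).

0

Hessian at 0 has rank 2.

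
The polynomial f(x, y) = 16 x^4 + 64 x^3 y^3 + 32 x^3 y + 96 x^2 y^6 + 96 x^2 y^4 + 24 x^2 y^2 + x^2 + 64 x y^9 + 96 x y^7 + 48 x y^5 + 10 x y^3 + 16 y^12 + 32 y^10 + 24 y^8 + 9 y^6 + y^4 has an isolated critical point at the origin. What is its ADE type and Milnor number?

Type A3, Milnor number mu = 3.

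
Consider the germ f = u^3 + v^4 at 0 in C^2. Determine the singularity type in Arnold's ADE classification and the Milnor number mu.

Type E6, Milnor number mu = 6.

The Hessian of f at 0 is [[0, 0], [0, 0]] with rank 0, so corank 2. A Groebner basis of the Jacobian ideal J(f) in C{u,v} is {v^3, u^2}; counting standard monomials gives mu = 6. Corank 2; j^3 = u^3 is a perfect cube, so E-series; the 4-jet and mu = 6 give E_6.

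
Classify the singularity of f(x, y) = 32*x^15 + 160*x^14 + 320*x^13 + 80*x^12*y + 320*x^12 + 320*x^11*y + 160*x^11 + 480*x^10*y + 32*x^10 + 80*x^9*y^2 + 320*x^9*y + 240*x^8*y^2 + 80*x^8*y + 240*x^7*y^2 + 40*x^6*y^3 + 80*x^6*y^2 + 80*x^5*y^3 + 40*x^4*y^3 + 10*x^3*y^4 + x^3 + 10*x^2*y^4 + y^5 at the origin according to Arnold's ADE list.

The Hessian of f at 0 is [[0, 0], [0, 0]] with rank 0, so corank 2. A Groebner basis of the Jacobian ideal J(f) in C{x,y} is {y^4, x^2}; counting standard monomials gives mu = 8. Corank 2; j^3 = x^3 is a perfect cube, so E-series; the 5-jet and mu = 8 give E_8.

E8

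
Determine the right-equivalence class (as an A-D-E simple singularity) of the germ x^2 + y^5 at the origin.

A4

The Hessian of f at 0 has rank 1. Corank 1: A-series; mu = 4 gives A_4.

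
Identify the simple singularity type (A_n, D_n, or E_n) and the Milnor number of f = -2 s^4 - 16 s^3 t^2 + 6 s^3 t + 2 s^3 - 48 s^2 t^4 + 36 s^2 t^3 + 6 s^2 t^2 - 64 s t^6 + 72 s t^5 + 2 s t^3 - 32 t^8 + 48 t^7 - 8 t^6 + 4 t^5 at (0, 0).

The Hessian of f at 0 has rank 0. Corank 2; j^3 = 2*s^3 is a perfect cube, so E-series; the 4-jet and mu = 7 give E_7.

Type E_{7}, Milnor number mu = 7.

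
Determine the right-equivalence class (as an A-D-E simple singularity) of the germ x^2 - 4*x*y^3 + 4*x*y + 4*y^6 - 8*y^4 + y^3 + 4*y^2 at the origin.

The Hessian of f at 0 has rank 1. Corank 1: A-series; mu = 2 gives A_2.

A_2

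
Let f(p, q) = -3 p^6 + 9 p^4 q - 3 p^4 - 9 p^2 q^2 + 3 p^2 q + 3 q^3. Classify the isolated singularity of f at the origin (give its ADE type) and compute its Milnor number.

Type D_{4}, Milnor number mu = 4.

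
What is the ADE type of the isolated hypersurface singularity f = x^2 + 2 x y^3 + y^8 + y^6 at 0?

The Hessian of f at 0 has rank 1. Corank 1: A-series; mu = 7 gives A_7.

A_7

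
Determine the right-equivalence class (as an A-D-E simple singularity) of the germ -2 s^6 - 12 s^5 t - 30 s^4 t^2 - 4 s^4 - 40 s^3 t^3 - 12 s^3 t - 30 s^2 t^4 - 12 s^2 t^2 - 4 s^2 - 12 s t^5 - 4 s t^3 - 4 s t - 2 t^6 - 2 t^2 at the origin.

A_1

The Hessian of f at 0 has rank 2. Corank 0: nondegenerate Morse point, so A_1.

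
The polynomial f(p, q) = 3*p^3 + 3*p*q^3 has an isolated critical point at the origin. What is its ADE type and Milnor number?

Type E_{7}, Milnor number mu = 7.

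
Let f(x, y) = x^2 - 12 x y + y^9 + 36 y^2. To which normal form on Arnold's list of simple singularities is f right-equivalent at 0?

A_8

The Hessian of f at 0 has rank 1. Corank 1: A-series; mu = 8 gives A_8.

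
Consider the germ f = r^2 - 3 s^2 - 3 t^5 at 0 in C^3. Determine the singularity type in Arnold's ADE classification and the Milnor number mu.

Type A4, Milnor number mu = 4.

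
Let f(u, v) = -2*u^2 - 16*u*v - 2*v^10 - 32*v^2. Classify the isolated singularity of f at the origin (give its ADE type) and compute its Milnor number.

Type A_{9}, Milnor number mu = 9.

The Hessian of f at 0 has rank 1. Corank 1: A-series; mu = 9 gives A_9.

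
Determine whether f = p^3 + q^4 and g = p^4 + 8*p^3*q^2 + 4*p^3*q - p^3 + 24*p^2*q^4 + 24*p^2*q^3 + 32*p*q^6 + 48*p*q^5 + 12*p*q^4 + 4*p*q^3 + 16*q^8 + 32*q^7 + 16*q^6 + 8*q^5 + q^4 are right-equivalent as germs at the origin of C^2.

Yes.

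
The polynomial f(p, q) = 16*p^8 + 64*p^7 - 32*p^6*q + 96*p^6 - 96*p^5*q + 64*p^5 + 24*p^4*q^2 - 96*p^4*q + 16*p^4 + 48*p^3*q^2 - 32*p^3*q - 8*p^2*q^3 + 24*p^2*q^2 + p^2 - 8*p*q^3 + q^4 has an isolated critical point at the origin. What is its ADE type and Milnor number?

Type A3, Milnor number mu = 3.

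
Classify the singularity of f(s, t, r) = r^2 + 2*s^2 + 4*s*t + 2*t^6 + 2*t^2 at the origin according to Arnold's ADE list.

The Hessian of f at 0 is [[4, 4, 0], [4, 4, 0], [0, 0, 2]] with rank 2, so corank 1. A Groebner basis of the Jacobian ideal J(f) in C{s,t,r} is {t^5, s + t, r}; counting standard monomials gives mu = 5. Corank 1: A-series; mu = 5 gives A_5.

A_5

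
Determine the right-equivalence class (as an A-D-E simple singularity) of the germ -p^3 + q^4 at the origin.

The Hessian of f at 0 is [[0, 0], [0, 0]] with rank 0, so corank 2. A Groebner basis of the Jacobian ideal J(f) in C{p,q} is {q^3, p^2}; counting standard monomials gives mu = 6. Corank 2; j^3 = -p^3 is a perfect cube, so E-series; the 4-jet and mu = 6 give E_6.

E_6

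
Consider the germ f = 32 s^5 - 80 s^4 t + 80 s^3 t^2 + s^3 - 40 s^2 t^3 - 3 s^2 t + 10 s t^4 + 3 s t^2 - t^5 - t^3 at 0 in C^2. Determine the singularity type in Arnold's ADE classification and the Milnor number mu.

The Hessian of f at 0 is [[0, 0], [0, 0]] with rank 0, so corank 2. A Groebner basis of the Jacobian ideal J(f) in C{s,t} is {t^5, s*t^3 - 7*t^4/8, s^2 - 2*s*t + t^2}; counting standard monomials gives mu = 8. Corank 2; j^3 = (s - t)^3 is a perfect cube, so E-series; the 5-jet and mu = 8 give E_8.

Type E8, Milnor number mu = 8.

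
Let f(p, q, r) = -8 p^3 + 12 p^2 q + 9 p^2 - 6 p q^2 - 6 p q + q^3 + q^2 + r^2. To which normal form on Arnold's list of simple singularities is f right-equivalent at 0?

The Hessian of f at 0 has rank 2. Corank 1: A-series; mu = 2 gives A_2.

A_{2}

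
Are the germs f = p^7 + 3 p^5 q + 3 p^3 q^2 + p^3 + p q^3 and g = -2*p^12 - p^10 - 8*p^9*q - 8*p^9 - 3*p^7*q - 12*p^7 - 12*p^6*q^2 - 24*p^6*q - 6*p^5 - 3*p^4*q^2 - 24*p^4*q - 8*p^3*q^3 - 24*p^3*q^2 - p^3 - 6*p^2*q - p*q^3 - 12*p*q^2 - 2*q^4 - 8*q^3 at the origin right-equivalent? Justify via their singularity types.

The Hessian of f at 0 has rank 0. Corank 2; j^3 = p^3 is a perfect cube, so E-series; the 4-jet and mu = 7 give E_7. The Hessian of g at 0 has rank 0. Corank 2; j^3 = -(p + 2*q)^3 is a perfect cube, so E-series; the 4-jet and mu = 7 give E_7. Both have type E_7, hence right-equivalent.

Yes.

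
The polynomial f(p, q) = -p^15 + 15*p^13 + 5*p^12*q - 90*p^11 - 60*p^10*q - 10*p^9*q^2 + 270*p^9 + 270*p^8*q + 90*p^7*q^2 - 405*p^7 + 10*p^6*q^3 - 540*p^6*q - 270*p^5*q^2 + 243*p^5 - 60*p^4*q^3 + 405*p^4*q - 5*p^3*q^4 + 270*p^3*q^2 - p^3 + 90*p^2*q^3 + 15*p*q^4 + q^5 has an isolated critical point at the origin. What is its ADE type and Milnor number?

The Hessian of f at 0 is [[0, 0], [0, 0]] with rank 0, so corank 2. A Groebner basis of the Jacobian ideal J(f) in C{p,q} is {q^5, p*q^3 + q^4/12, p^2}; counting standard monomials gives mu = 8. Corank 2; j^3 = -p^3 is a perfect cube, so E-series; the 5-jet and mu = 8 give E_8.

Type E8, Milnor number mu = 8.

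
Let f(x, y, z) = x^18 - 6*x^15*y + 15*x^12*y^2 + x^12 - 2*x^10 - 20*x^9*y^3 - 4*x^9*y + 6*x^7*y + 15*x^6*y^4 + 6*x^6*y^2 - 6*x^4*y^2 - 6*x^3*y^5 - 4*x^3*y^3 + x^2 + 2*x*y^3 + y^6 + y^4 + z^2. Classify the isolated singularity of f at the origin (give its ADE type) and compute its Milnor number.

Type A_3, Milnor number mu = 3.

The Hessian of f at 0 is [[2, 0, 0], [0, 0, 0], [0, 0, 2]] with rank 2, so corank 1. A Groebner basis of the Jacobian ideal J(f) in C{x,y,z} is {y^3, x, z}; counting standard monomials gives mu = 3. Corank 1: A-series; mu = 3 gives A_3.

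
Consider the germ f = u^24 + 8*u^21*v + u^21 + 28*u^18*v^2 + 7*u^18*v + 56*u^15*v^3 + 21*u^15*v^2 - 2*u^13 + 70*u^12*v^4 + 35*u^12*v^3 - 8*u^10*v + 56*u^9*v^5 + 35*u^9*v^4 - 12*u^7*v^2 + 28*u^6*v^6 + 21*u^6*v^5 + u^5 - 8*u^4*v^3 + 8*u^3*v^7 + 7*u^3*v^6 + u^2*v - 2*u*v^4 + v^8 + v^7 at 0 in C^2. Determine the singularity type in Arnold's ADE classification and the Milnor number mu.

The Hessian of f at 0 has rank 0. Corank 2; j^3 = u^2*v has shape L^2 M (L != M), so D-series; mu = 9 gives D_9.

Type D9, Milnor number mu = 9.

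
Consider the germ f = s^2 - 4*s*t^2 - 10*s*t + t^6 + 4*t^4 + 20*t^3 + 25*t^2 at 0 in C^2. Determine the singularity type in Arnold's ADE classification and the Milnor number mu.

Type A_{5}, Milnor number mu = 5.

The Hessian of f at 0 is [[2, -10], [-10, 50]] with rank 1, so corank 1. A Groebner basis of the Jacobian ideal J(f) in C{s,t} is {s^3 - 75*s^2/2 + 625*s*t/2 - 625*s/2 + 3125*t/2, s^2*t - 5*s^2 + 75*s*t/2 - 125*s/4 + 625*t/4, -s/2 + t^2 + 5*t/2}; counting standard monomials gives mu = 5. Corank 1: A-series; mu = 5 gives A_5.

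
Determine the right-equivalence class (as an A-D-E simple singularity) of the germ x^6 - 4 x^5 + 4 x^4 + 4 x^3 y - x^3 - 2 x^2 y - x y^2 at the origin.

D7

The Hessian of f at 0 has rank 0. Corank 2; j^3 = -x*(x + y)^2 has shape L^2 M (L != M), so D-series; mu = 7 gives D_7.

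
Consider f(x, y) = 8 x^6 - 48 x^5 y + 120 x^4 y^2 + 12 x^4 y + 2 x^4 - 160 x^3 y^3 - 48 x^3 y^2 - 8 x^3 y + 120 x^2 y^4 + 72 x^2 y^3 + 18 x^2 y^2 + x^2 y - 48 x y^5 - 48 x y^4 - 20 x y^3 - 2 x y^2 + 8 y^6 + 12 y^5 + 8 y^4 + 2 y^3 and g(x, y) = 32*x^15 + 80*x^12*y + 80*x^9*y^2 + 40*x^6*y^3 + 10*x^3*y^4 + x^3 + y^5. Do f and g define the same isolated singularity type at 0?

No.

The Hessian of f at 0 has rank 0. Corank 2; j^3 = y*(x^2 - 2*x*y + 2*y^2) splits into three distinct lines over C (the quadratic factor has nonzero discriminant), so D_4. The Hessian of g at 0 has rank 0. Corank 2; j^3 = x^3 is a perfect cube, so E-series; the 5-jet and mu = 8 give E_8. f is D_4 but g is E_8, hence not right-equivalent.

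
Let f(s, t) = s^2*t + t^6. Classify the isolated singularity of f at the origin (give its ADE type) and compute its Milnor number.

Type D_{7}, Milnor number mu = 7.

The Hessian of f at 0 has rank 0. Corank 2; j^3 = s^2*t has shape L^2 M (L != M), so D-series; mu = 7 gives D_7.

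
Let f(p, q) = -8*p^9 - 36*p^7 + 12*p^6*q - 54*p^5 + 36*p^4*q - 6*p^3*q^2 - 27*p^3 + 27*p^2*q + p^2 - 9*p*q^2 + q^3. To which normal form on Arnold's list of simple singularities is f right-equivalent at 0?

The Hessian of f at 0 is [[2, 0], [0, 0]] with rank 1, so corank 1. A Groebner basis of the Jacobian ideal J(f) in C{p,q} is {q^2, p}; counting standard monomials gives mu = 2. Corank 1: A-series; mu = 2 gives A_2.

A2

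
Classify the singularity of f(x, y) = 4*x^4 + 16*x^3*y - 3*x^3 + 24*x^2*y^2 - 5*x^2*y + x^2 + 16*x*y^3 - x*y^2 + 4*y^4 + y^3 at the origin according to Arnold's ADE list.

A_2

The Hessian of f at 0 is [[2, 0], [0, 0]] with rank 1, so corank 1. A Groebner basis of the Jacobian ideal J(f) in C{x,y} is {y^2, x}; counting standard monomials gives mu = 2. Corank 1: A-series; mu = 2 gives A_2.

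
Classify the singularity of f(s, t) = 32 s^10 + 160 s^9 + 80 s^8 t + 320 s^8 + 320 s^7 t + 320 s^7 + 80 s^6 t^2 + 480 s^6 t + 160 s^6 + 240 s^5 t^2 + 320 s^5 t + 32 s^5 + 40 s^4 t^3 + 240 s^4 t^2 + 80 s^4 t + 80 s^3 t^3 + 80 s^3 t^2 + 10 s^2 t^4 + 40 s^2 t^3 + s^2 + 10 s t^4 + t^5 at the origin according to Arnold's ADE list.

A_{4}

The Hessian of f at 0 has rank 1. Corank 1: A-series; mu = 4 gives A_4.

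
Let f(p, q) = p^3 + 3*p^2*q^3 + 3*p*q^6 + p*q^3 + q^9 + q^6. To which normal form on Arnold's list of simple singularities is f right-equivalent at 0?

The Hessian of f at 0 has rank 0. Corank 2; j^3 = p^3 is a perfect cube, so E-series; the 4-jet and mu = 7 give E_7.

E7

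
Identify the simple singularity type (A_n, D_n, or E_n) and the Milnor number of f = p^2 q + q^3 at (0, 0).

The Hessian of f at 0 has rank 0. Corank 2; j^3 = q*(p^2 + q^2) splits into three distinct lines over C (the quadratic factor has nonzero discriminant), so D_4.

Type D4, Milnor number mu = 4.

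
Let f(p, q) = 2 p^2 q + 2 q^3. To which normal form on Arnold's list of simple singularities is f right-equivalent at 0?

The Hessian of f at 0 has rank 0. Corank 2; j^3 = 2*q*(p^2 + q^2) splits into three distinct lines over C (the quadratic factor has nonzero discriminant), so D_4.

D4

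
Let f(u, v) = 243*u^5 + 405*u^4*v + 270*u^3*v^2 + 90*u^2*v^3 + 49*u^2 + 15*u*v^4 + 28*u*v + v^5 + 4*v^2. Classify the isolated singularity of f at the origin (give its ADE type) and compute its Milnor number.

The Hessian of f at 0 has rank 1. Corank 1: A-series; mu = 4 gives A_4.

Type A_4, Milnor number mu = 4.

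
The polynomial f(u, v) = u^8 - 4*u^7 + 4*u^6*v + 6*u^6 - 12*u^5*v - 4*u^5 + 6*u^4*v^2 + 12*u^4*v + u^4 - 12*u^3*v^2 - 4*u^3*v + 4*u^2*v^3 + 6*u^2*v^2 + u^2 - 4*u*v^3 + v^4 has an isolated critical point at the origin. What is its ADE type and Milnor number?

Type A3, Milnor number mu = 3.

The Hessian of f at 0 is [[2, 0], [0, 0]] with rank 1, so corank 1. A Groebner basis of the Jacobian ideal J(f) in C{u,v} is {v^3, u}; counting standard monomials gives mu = 3. Corank 1: A-series; mu = 3 gives A_3.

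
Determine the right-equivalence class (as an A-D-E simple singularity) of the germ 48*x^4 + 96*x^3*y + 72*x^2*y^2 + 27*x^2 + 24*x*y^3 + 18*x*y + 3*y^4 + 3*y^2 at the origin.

The Hessian of f at 0 is [[54, 18], [18, 6]] with rank 1, so corank 1. A Groebner basis of the Jacobian ideal J(f) in C{x,y} is {y^3, x + y/3}; counting standard monomials gives mu = 3. Corank 1: A-series; mu = 3 gives A_3.

A_3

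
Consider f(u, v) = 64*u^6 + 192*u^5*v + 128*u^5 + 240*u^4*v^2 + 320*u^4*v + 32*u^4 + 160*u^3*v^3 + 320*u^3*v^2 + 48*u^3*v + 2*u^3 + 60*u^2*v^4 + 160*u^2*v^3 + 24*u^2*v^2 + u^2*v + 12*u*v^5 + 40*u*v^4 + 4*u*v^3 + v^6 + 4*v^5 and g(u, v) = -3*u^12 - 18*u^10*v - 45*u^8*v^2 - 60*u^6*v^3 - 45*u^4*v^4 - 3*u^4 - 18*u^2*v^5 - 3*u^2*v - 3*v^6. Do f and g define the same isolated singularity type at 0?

The Hessian of f at 0 has rank 0. Corank 2; j^3 = u^2*(2*u + v) has shape L^2 M (L != M), so D-series; mu = 7 gives D_7. The Hessian of g at 0 has rank 0. Corank 2; j^3 = -3*u^2*v has shape L^2 M (L != M), so D-series; mu = 7 gives D_7. Both have type D_7, hence right-equivalent.

Yes.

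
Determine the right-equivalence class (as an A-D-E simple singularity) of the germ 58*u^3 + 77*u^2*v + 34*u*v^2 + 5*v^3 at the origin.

D_4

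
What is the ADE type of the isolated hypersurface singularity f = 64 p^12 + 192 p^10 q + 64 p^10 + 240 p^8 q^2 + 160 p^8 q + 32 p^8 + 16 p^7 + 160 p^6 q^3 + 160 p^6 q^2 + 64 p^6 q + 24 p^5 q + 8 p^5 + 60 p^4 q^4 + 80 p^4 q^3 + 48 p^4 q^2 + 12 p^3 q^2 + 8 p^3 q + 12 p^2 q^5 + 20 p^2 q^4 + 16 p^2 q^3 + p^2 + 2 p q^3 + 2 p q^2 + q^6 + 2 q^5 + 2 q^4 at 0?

A_{3}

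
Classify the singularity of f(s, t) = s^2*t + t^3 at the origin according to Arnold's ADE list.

D_4

The Hessian of f at 0 has rank 0. Corank 2; j^3 = t*(s^2 + t^2) splits into three distinct lines over C (the quadratic factor has nonzero discriminant), so D_4.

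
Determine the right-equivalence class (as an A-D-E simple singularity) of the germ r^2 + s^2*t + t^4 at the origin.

D_{5}

The Hessian of f at 0 has rank 1. Corank 2; j^3 = s^2*t has shape L^2 M (L != M), so D-series; mu = 5 gives D_5.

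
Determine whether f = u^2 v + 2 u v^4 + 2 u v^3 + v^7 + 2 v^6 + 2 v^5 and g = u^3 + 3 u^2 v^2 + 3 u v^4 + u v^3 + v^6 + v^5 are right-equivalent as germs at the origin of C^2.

The Hessian of f at 0 is [[0, 0], [0, 0]] with rank 0, so corank 2. A Groebner basis of the Jacobian ideal J(f) in C{u,v} is {u^3, u^2*v, -u^2/4 + u*v^2, -u^2/4 + u*v + v^3}; counting standard monomials gives mu = 6. Corank 2; j^3 = u^2*v has shape L^2 M (L != M), so D-series; mu = 6 gives D_6. The Hessian of g at 0 is [[0, 0], [0, 0]] with rank 0, so corank 2. A Groebner basis of the Jacobian ideal J(g) in C{u,v} is {-u^2 + v^4 - v^3/3, u^3, u^2*v + u^2/3 + v^3/9, u^2 + u*v^2 + v^3/3}; counting standard monomials gives mu = 7. Corank 2; j^3 = u^3 is a perfect cube, so E-series; the 4-jet and mu = 7 give E_7. f is D_6 but g is E_7, hence not right-equivalent.

No.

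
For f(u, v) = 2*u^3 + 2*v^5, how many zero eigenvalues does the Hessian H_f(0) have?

2

The Hessian at 0 is [[0, 0], [0, 0]] of rank 0; hence corank 2.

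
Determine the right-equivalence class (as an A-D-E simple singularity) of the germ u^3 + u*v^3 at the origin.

E_{7}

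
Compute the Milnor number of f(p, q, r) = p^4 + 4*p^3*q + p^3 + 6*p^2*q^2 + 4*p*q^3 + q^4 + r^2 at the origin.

6

The Hessian of f at 0 is [[0, 0, 0], [0, 0, 0], [0, 0, 2]] with rank 1, so corank 2. A Groebner basis of the Jacobian ideal J(f) in C{p,q,r} is {q^4, p*q^2 + q^3/3, p^2, r}; counting standard monomials gives mu = 6. Corank 2; j^3 = p^3 is a perfect cube, so E-series; the 4-jet and mu = 6 give E_6.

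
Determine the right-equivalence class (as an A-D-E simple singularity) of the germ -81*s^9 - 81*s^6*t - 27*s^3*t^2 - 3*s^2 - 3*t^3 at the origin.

A_{2}

The Hessian of f at 0 has rank 1. Corank 1: A-series; mu = 2 gives A_2.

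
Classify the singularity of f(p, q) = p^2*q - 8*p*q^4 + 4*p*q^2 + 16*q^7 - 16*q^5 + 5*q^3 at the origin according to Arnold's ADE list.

D_{4}

The Hessian of f at 0 has rank 0. Corank 2; j^3 = q*(p^2 + 4*p*q + 5*q^2) splits into three distinct lines over C (the quadratic factor has nonzero discriminant), so D_4.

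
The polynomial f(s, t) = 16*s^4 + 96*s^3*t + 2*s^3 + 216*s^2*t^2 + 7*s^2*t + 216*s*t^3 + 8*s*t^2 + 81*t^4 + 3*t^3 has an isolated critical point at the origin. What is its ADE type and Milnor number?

The Hessian of f at 0 has rank 0. Corank 2; j^3 = (s + t)^2*(2*s + 3*t) has shape L^2 M (L != M), so D-series; mu = 5 gives D_5.

Type D_{5}, Milnor number mu = 5.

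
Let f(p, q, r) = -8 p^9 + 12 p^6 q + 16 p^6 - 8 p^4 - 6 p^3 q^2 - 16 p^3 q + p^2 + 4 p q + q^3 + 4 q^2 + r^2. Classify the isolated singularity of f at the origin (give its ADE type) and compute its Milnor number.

The Hessian of f at 0 has rank 2. Corank 1: A-series; mu = 2 gives A_2.

Type A_{2}, Milnor number mu = 2.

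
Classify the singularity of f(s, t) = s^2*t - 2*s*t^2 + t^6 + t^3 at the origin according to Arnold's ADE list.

D_{7}

The Hessian of f at 0 is [[0, 0], [0, 0]] with rank 0, so corank 2. A Groebner basis of the Jacobian ideal J(f) in C{s,t} is {s^2/6 + t^5 - t^2/6, s^3 - t^3, s*t - t^2}; counting standard monomials gives mu = 7. Corank 2; j^3 = t*(s - t)^2 has shape L^2 M (L != M), so D-series; mu = 7 gives D_7.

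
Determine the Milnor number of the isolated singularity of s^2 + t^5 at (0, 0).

The Hessian of f at 0 has rank 1. Corank 1: A-series; mu = 4 gives A_4.

4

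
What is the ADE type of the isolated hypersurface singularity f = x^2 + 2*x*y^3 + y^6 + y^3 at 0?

The Hessian of f at 0 has rank 1. Corank 1: A-series; mu = 2 gives A_2.

A_{2}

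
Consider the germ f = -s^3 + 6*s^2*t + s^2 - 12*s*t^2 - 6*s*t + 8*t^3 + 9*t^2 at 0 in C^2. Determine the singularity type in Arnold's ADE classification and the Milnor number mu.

The Hessian of f at 0 has rank 1. Corank 1: A-series; mu = 2 gives A_2.

Type A2, Milnor number mu = 2.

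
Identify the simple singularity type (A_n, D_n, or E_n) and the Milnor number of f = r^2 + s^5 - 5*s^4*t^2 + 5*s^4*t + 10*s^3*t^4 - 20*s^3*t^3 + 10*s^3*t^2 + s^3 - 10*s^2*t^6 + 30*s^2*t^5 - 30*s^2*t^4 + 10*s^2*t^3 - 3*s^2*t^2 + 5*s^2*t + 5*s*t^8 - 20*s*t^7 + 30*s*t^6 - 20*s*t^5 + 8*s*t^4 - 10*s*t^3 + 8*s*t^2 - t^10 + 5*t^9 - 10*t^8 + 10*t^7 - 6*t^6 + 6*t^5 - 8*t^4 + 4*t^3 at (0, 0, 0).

Type D_{6}, Milnor number mu = 6.

The Hessian of f at 0 is [[0, 0, 0], [0, 0, 0], [0, 0, 2]] with rank 1, so corank 2. A Groebner basis of the Jacobian ideal J(f) in C{s,t,r} is {s^3 - 7*s^2 - 20*s*t - 12*t^2, s^2*t + 4*s^2 + 12*s*t + 8*t^2, -9*s^2/4 + s*t^2 - 7*s*t - 5*t^2, 5*s^2/4 + 4*s*t + t^3 + 3*t^2, r}; counting standard monomials gives mu = 6. Corank 2; j^3 = (s + t)*(s + 2*t)^2 has shape L^2 M (L != M), so D-series; mu = 6 gives D_6.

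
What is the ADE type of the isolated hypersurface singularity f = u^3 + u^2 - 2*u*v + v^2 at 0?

A_2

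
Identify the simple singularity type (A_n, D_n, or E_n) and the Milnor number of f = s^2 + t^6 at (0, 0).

Type A_{5}, Milnor number mu = 5.

The Hessian of f at 0 has rank 1. Corank 1: A-series; mu = 5 gives A_5.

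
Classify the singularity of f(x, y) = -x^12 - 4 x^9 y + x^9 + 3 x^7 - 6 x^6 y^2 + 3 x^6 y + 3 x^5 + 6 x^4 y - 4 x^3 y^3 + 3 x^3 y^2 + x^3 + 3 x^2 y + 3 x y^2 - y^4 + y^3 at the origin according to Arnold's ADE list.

E_{6}

The Hessian of f at 0 is [[0, 0], [0, 0]] with rank 0, so corank 2. A Groebner basis of the Jacobian ideal J(f) in C{x,y} is {y^3, x^2 + 2*x*y + y^2}; counting standard monomials gives mu = 6. Corank 2; j^3 = (x + y)^3 is a perfect cube, so E-series; the 4-jet and mu = 6 give E_6.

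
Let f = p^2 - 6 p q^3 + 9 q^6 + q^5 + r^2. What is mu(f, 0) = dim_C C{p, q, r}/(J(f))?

4

The Hessian of f at 0 has rank 2. Corank 1: A-series; mu = 4 gives A_4.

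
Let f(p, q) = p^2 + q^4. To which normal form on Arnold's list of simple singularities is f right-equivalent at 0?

A_3

The Hessian of f at 0 is [[2, 0], [0, 0]] with rank 1, so corank 1. A Groebner basis of the Jacobian ideal J(f) in C{p,q} is {q^3, p}; counting standard monomials gives mu = 3. Corank 1: A-series; mu = 3 gives A_3.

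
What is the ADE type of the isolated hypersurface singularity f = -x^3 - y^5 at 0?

E_8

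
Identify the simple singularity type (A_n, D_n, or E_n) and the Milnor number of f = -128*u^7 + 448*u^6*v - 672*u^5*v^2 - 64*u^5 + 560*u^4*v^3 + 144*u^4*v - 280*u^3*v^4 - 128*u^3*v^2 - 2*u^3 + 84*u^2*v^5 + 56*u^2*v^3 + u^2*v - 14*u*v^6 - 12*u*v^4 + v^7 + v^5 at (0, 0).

The Hessian of f at 0 has rank 0. Corank 2; j^3 = -u^2*(2*u - v) has shape L^2 M (L != M), so D-series; mu = 6 gives D_6.

Type D_6, Milnor number mu = 6.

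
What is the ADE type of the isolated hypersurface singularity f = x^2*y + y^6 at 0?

D_{7}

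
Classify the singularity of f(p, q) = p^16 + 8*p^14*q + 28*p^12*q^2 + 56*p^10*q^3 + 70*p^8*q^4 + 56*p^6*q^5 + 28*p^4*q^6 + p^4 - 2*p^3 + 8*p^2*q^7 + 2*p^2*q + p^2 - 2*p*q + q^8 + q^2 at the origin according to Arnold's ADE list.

The Hessian of f at 0 has rank 1. Corank 1: A-series; mu = 7 gives A_7.

A_{7}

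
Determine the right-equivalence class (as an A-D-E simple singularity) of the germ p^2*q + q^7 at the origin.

D_8

The Hessian of f at 0 is [[0, 0], [0, 0]] with rank 0, so corank 2. A Groebner basis of the Jacobian ideal J(f) in C{p,q} is {p^2/7 + q^6, p^3, p*q}; counting standard monomials gives mu = 8. Corank 2; j^3 = p^2*q has shape L^2 M (L != M), so D-series; mu = 8 gives D_8.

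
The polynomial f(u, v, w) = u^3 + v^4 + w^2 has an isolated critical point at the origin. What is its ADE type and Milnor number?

The Hessian of f at 0 is [[0, 0, 0], [0, 0, 0], [0, 0, 2]] with rank 1, so corank 2. A Groebner basis of the Jacobian ideal J(f) in C{u,v,w} is {v^3, u^2, w}; counting standard monomials gives mu = 6. Corank 2; j^3 = u^3 is a perfect cube, so E-series; the 4-jet and mu = 6 give E_6.

Type E_6, Milnor number mu = 6.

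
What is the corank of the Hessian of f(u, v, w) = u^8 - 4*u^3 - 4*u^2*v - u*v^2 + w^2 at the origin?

2

Hessian at 0 has rank 1.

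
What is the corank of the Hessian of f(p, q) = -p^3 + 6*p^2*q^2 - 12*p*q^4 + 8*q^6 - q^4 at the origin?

The Hessian at 0 is [[0, 0], [0, 0]] of rank 0; hence corank 2.

2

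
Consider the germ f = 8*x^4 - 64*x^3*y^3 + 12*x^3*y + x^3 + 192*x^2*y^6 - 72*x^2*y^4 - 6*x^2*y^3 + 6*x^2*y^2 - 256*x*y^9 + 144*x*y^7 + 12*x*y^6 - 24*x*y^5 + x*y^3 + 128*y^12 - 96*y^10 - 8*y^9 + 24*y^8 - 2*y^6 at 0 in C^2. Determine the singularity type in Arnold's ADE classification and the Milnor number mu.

Type E7, Milnor number mu = 7.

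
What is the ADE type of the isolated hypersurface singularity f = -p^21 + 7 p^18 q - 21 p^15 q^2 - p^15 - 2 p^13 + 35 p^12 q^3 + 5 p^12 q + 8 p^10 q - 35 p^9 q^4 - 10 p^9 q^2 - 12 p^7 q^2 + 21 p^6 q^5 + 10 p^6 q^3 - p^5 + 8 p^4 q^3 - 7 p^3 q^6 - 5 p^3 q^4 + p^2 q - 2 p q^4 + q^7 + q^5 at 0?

D_{6}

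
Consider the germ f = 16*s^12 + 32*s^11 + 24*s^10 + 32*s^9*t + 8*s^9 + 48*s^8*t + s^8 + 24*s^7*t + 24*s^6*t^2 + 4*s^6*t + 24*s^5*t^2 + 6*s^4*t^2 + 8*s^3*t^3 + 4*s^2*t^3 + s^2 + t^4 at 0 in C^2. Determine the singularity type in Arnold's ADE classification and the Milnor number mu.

Type A3, Milnor number mu = 3.

The Hessian of f at 0 has rank 1. Corank 1: A-series; mu = 3 gives A_3.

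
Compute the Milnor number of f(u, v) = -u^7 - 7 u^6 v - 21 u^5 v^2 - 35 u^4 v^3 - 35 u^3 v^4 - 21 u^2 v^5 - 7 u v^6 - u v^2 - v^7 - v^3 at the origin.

8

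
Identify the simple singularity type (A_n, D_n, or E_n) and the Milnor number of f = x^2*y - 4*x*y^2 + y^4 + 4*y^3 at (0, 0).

Type D5, Milnor number mu = 5.

The Hessian of f at 0 has rank 0. Corank 2; j^3 = y*(x - 2*y)^2 has shape L^2 M (L != M), so D-series; mu = 5 gives D_5.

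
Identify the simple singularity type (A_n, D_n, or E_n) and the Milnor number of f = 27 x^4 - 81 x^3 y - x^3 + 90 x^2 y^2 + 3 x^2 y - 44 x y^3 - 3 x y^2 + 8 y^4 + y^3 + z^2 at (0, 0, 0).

The Hessian of f at 0 is [[0, 0, 0], [0, 0, 0], [0, 0, 2]] with rank 1, so corank 2. A Groebner basis of the Jacobian ideal J(f) in C{x,y,z} is {x^2/3 - 2*x*y/3 + y^4 - y^3/9 + y^2/3, x^3 - 5*x^2/3 + 10*x*y/3 - 4*y^3/9 - 5*y^2/3, x^2*y - 11*x^2/9 + 22*x*y/9 - 16*y^3/27 - 11*y^2/9, -2*x^2/3 + x*y^2 + 4*x*y/3 - 7*y^3/9 - 2*y^2/3, z}; counting standard monomials gives mu = 7. Corank 2; j^3 = -(x - y)^3 is a perfect cube, so E-series; the 4-jet and mu = 7 give E_7.

Type E7, Milnor number mu = 7.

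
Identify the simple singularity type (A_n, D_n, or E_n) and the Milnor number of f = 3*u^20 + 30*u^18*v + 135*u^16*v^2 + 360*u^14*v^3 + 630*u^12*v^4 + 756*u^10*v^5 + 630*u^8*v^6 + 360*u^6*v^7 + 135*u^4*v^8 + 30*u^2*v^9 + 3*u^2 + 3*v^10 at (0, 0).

The Hessian of f at 0 has rank 1. Corank 1: A-series; mu = 9 gives A_9.

Type A_9, Milnor number mu = 9.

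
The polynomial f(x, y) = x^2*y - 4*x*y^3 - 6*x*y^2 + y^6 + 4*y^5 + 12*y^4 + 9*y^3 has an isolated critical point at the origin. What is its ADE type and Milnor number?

Type D_7, Milnor number mu = 7.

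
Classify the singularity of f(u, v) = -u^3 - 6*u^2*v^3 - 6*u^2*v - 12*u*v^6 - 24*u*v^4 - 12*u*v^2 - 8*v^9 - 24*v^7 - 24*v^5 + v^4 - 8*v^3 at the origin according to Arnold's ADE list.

E_{6}

The Hessian of f at 0 has rank 0. Corank 2; j^3 = -(u + 2*v)^3 is a perfect cube, so E-series; the 4-jet and mu = 6 give E_6.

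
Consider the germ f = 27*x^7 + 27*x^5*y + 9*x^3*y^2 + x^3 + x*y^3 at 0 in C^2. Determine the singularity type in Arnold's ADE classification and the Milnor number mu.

Type E_{7}, Milnor number mu = 7.

The Hessian of f at 0 has rank 0. Corank 2; j^3 = x^3 is a perfect cube, so E-series; the 4-jet and mu = 7 give E_7.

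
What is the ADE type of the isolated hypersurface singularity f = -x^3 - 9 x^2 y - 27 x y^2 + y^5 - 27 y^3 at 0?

E_8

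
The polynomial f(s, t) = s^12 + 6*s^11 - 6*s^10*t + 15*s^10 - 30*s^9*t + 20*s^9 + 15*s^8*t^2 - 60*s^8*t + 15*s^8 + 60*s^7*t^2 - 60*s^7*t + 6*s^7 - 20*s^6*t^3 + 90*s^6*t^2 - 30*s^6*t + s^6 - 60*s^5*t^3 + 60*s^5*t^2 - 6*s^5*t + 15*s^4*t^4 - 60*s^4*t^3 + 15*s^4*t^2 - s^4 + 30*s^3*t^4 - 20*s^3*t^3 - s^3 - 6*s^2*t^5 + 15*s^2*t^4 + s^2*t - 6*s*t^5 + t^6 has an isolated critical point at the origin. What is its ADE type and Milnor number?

The Hessian of f at 0 has rank 0. Corank 2; j^3 = -s^2*(s - t) has shape L^2 M (L != M), so D-series; mu = 7 gives D_7.

Type D_{7}, Milnor number mu = 7.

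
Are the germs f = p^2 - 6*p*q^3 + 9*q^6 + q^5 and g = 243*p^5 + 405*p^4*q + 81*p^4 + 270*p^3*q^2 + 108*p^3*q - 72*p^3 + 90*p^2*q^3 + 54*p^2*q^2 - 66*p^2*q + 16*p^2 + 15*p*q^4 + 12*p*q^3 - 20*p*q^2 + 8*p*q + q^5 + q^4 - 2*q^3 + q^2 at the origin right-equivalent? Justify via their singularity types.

Yes.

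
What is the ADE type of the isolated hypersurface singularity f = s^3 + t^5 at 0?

The Hessian of f at 0 is [[0, 0], [0, 0]] with rank 0, so corank 2. A Groebner basis of the Jacobian ideal J(f) in C{s,t} is {t^4, s^2}; counting standard monomials gives mu = 8. Corank 2; j^3 = s^3 is a perfect cube, so E-series; the 5-jet and mu = 8 give E_8.

E8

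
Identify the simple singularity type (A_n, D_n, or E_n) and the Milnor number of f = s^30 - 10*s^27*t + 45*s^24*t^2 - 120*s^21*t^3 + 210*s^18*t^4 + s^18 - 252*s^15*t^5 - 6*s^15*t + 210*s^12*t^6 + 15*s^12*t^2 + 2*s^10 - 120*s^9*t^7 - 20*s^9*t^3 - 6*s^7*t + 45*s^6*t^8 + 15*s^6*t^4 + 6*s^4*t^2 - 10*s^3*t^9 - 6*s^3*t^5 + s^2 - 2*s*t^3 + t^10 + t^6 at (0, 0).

The Hessian of f at 0 has rank 1. Corank 1: A-series; mu = 9 gives A_9.

Type A_{9}, Milnor number mu = 9.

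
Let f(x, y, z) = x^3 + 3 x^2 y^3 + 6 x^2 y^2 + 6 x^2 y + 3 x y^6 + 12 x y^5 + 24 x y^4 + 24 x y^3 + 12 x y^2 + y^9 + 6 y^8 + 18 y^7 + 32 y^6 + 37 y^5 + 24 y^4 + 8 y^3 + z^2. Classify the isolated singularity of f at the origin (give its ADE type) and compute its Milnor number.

Type E_8, Milnor number mu = 8.

The Hessian of f at 0 has rank 1. Corank 2; j^3 = (x + 2*y)^3 is a perfect cube, so E-series; the 5-jet and mu = 8 give E_8.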